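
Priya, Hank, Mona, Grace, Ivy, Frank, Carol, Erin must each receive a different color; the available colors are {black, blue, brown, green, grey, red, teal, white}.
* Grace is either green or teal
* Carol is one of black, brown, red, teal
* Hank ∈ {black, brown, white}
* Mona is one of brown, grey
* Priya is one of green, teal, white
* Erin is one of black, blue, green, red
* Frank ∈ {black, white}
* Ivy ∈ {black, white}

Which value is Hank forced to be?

brown

Among the 8 variables, blue fits only Erin (and all 8 values in {black, blue, brown, green, grey, red, teal, white} must be used), so Erin = blue.
Among the 7 still-open variables, grey fits only Mona (and all 7 values in {black, brown, green, grey, red, teal, white} must be used), so Mona = grey.
Among the 6 still-open variables, red fits only Carol (and all 6 values in {black, brown, green, red, teal, white} must be used), so Carol = red.
The 5 still-open variables together cover exactly {black, brown, green, teal, white} — 5 values for 5 variables — and brown appears only in Hank's list, so Hank = brown.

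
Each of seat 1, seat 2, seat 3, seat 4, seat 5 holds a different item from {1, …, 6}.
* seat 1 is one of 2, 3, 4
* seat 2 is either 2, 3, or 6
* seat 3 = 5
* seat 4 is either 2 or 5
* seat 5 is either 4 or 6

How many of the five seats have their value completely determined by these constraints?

2

seat 3 has just one choice, so seat 3 = 5. Remove 5 from seat 4.
That leaves seat 4 = 2. Remove 2 from seat 1, seat 2.
Determined: seat 3=5, seat 4=2. The other seats each still have more than one consistent value. That makes 2.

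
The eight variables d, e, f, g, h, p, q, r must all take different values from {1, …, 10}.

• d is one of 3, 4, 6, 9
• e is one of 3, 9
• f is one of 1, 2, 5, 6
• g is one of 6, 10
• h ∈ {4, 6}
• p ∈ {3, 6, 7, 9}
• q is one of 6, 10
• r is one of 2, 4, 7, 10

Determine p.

g and q share exactly the 2 values {6, 10}; by pigeonhole those values go to them, so strike 6, 10 from d, f, h, p, r.
h's domain is down to {4}, so h = 4. Remove 4 from d, r.
d and e between them cover only {3, 9} — a naked pair. Remove those values from p.
So p = 7.

7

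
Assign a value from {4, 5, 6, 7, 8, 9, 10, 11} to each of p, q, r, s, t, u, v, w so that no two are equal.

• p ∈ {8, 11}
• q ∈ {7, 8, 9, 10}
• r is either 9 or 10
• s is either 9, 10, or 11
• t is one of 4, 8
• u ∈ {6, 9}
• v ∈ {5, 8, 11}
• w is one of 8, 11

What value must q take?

Among the 8 variables, 4 fits only t (and all 8 values in {4, 5, 6, 7, 8, 9, 10, 11} must be used), so t = 4.
The 7 still-open variables draw from only 7 values {5, 6, 7, 8, 9, 10, 11}, so each is used; only v can be 5, hence v = 5.
Among the 6 still-open variables, 6 fits only u (and all 6 values in {6, 7, 8, 9, 10, 11} must be used), so u = 6.
The 5 still-open variables together cover exactly {7, 8, 9, 10, 11} — 5 values for 5 variables — and 7 appears only in q's list, so q = 7.

7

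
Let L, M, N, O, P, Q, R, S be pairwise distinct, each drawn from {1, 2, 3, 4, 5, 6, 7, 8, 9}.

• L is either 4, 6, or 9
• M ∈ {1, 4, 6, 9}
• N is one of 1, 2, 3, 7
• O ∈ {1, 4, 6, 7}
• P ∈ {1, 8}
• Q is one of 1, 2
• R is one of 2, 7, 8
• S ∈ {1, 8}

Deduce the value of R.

7

Among the 8 variables, 3 fits only N (and all 8 values in {1, 2, 3, 4, 6, 7, 8, 9} must be used), so N = 3.
P and S share exactly the 2 values {1, 8}; by pigeonhole those values go to them, so strike 1, 8 from M, O, Q, R.
Q must be 2 (only option left). Remove 2 from R.
So R = 7.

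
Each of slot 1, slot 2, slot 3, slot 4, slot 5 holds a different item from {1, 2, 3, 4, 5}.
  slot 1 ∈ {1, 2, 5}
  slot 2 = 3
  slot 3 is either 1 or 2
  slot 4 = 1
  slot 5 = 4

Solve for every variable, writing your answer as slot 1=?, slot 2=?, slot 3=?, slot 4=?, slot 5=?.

slot 2's domain is down to {3}, so slot 2 = 3.
slot 4's domain is down to {1}, so slot 4 = 1. Eliminate 1 elsewhere: slot 1, slot 3.
slot 5 has just one choice, so slot 5 = 4.
That leaves slot 3 = 2. Remove 2 from slot 1.
slot 1's domain is down to {5}, so slot 1 = 5.

slot 1=5, slot 2=3, slot 3=2, slot 4=1, slot 5=4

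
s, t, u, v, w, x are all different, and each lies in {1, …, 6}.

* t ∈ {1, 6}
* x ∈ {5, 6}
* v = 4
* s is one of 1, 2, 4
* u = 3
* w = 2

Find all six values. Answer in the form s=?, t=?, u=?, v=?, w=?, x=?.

s=1, t=6, u=3, v=4, w=2, x=5

u must be 3 (only option left).
v has just one choice, so v = 4. Eliminate 4 elsewhere: s.
w has just one choice, so w = 2. Eliminate 2 elsewhere: s.
s must be 1 (only option left). Eliminate 1 elsewhere: t.
t's domain is down to {6}, so t = 6. So x can't be 6.
x must be 5 (only option left).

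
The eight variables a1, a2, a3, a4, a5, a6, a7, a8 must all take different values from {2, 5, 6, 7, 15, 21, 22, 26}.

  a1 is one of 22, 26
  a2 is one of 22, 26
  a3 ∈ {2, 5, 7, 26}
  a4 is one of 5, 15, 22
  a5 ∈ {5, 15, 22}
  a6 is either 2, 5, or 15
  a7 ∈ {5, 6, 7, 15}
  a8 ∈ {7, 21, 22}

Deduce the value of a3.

The 8 variables draw from only 8 values {2, 5, 6, 7, 15, 21, 22, 26}, so each is used; only a7 can be 6, hence a7 = 6.
The 7 still-open variables draw from only 7 values {2, 5, 7, 15, 21, 22, 26}, so each is used; only a8 can be 21, hence a8 = 21.
The 6 still-open variables draw from only 6 values {2, 5, 7, 15, 22, 26}, so each is used; only a3 can be 7, hence a3 = 7.

7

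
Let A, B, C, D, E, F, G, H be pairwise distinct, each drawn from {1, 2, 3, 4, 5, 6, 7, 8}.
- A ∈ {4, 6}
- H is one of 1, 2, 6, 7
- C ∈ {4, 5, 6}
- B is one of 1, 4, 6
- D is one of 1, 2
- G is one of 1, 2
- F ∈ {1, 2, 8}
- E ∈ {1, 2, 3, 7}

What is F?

8

The 8 variables draw from only 8 values {1, 2, 3, 4, 5, 6, 7, 8}, so each is used; only E can be 3, hence E = 3.
Among the 7 still-open variables, 5 fits only C (and all 7 values in {1, 2, 4, 5, 6, 7, 8} must be used), so C = 5.
The 6 still-open variables draw from only 6 values {1, 2, 4, 6, 7, 8}, so each is used; only H can be 7, hence H = 7.
Among the 5 still-open variables, 8 fits only F (and all 5 values in {1, 2, 4, 6, 8} must be used), so F = 8.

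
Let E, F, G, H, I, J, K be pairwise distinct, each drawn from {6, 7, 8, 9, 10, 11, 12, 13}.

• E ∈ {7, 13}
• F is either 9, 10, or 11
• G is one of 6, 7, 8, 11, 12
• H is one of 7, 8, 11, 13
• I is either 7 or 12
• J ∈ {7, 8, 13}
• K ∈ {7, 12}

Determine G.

6

I and K between them cover only {7, 12} — a naked pair. Remove those values from E, G, H, J.
E must be 13 (only option left). Remove 13 from H, J.
That leaves J = 8. Strike 8 from G, H.
H's domain is down to {11}, so H = 11. So F, G can't be 11.
So G = 6.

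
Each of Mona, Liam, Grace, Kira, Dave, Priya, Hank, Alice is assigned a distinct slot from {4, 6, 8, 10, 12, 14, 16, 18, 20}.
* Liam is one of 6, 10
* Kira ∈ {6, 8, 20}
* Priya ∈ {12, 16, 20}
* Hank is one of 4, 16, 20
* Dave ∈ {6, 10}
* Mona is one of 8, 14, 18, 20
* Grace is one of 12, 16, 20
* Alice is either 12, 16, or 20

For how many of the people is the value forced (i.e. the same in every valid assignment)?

The 2 variables Liam and Dave are confined to {6, 10}, which locks those values in; drop them from Kira.
Grace, Priya, Alice share exactly the 3 values {12, 16, 20}; by pigeonhole those values go to them, so strike 12, 16, 20 from Mona, Kira, Hank.
Kira has just one choice, so Kira = 8. Remove 8 from Mona.
Hank must be 4 (only option left).
Determined: Kira=8, Hank=4. The other people each still have more than one consistent value. That makes 2.

2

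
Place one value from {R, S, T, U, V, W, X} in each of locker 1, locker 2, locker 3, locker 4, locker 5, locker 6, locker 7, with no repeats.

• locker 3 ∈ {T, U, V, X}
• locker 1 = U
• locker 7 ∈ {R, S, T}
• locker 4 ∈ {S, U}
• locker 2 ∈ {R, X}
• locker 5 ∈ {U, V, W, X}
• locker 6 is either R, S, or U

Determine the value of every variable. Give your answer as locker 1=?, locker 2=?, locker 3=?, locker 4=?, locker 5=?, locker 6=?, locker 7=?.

locker 1 has just one choice, so locker 1 = U. Remove U from locker 3, locker 4, locker 5, locker 6.
locker 4 must be S (only option left). Strike S from locker 6, locker 7.
locker 6 must be R (only option left). Eliminate R elsewhere: locker 2, locker 7.
locker 7 must be T (only option left). So locker 3 can't be T.
locker 2's domain is down to {X}, so locker 2 = X. Strike X from locker 3, locker 5.
That leaves locker 3 = V. Strike V from locker 5.
locker 5's domain is down to {W}, so locker 5 = W.

locker 1=U, locker 2=X, locker 3=V, locker 4=S, locker 5=W, locker 6=R, locker 7=T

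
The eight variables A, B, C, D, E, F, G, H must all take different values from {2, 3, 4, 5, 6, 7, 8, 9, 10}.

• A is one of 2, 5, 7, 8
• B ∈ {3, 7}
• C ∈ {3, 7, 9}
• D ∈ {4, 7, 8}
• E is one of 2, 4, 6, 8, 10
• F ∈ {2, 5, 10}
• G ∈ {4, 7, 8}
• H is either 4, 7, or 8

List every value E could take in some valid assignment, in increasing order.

2, 6, 10

D, G, H share exactly the 3 values {4, 7, 8}; by pigeonhole those values go to them, so strike 4, 7, 8 from A, B, C, E.
That leaves B = 3. So C can't be 3.
That leaves C = 9.
No further eliminations apply; E can still be any of 2, 6, 10.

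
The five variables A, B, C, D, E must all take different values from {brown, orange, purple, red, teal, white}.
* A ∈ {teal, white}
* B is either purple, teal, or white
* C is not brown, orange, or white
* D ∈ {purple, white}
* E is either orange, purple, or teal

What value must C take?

red

Among the 5 variables, orange fits only E (and all 5 values in {orange, purple, red, teal, white} must be used), so E = orange.
The 4 still-open variables together cover exactly {purple, red, teal, white} — 4 values for 4 variables — and red appears only in C's list, so C = red.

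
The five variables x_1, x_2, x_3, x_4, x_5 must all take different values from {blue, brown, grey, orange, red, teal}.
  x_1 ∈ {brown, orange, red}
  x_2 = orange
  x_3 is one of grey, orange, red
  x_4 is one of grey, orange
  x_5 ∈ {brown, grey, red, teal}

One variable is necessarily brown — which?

x_2 must be orange (only option left). So x_1, x_3, x_4 can't be orange.
x_4's domain is down to {grey}, so x_4 = grey. Strike grey from x_3, x_5.
x_3 must be red (only option left). Strike red from x_1, x_5.
So brown goes to x_1.

x_1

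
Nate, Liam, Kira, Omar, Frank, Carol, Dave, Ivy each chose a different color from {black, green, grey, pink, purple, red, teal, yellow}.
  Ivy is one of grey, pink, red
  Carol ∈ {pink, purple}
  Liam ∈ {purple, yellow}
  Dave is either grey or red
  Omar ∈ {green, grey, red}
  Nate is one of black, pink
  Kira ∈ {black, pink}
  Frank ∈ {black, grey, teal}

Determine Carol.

The 8 variables draw from only 8 values {black, green, grey, pink, purple, red, teal, yellow}, so each is used; only Omar can be green, hence Omar = green.
Among the 7 still-open variables, teal fits only Frank (and all 7 values in {black, grey, pink, purple, red, teal, yellow} must be used), so Frank = teal.
Among the 6 still-open variables, yellow fits only Liam (and all 6 values in {black, grey, pink, purple, red, yellow} must be used), so Liam = yellow.
Among the 5 still-open variables, purple fits only Carol (and all 5 values in {black, grey, pink, purple, red} must be used), so Carol = purple.

purple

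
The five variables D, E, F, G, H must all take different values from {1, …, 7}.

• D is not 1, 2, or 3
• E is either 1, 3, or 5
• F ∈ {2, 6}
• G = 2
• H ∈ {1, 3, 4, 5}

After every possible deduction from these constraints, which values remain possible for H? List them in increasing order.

1, 3, 4, 5

G has just one choice, so G = 2. Remove 2 from F.
F's domain is down to {6}, so F = 6. Strike 6 from D.
No further eliminations apply; H can still be any of 1, 3, 4, 5.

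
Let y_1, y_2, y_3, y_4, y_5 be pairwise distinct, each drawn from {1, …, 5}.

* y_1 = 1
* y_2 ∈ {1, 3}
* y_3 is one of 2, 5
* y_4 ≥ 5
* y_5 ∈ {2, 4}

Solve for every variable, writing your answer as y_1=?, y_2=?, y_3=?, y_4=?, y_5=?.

y_1=1, y_2=3, y_3=2, y_4=5, y_5=4

y_1 must be 1 (only option left). Strike 1 from y_2.
y_2's domain is down to {3}, so y_2 = 3.
y_4 has just one choice, so y_4 = 5. So y_3 can't be 5.
y_3 must be 2 (only option left). Strike 2 from y_5.
y_5's domain is down to {4}, so y_5 = 4.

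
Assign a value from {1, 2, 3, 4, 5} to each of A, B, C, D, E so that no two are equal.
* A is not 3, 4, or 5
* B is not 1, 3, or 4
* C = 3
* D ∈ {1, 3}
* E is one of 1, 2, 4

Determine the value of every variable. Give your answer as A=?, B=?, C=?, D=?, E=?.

C has just one choice, so C = 3. Eliminate 3 elsewhere: D.
D must be 1 (only option left). So A, E can't be 1.
That leaves A = 2. Strike 2 from B, E.
That leaves B = 5.
E's domain is down to {4}, so E = 4.

A=2, B=5, C=3, D=1, E=4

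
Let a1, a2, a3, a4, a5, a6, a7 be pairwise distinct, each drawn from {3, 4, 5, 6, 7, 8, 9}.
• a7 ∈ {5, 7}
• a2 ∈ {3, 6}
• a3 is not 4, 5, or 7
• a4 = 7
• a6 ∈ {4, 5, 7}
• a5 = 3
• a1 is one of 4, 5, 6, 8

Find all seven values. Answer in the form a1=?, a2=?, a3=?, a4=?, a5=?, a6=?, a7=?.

a4 has just one choice, so a4 = 7. So a6, a7 can't be 7.
a5's domain is down to {3}, so a5 = 3. So a2, a3 can't be 3.
That leaves a7 = 5. So a1, a6 can't be 5.
a2 must be 6 (only option left). Eliminate 6 elsewhere: a1, a3.
That leaves a6 = 4. Remove 4 from a1.
a1 has just one choice, so a1 = 8. So a3 can't be 8.
a3 has just one choice, so a3 = 9.

a1=8, a2=6, a3=9, a4=7, a5=3, a6=4, a7=5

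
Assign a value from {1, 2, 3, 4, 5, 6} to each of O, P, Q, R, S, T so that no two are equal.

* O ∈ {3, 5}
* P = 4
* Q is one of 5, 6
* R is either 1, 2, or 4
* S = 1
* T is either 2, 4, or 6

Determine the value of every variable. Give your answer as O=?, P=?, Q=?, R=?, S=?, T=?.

P's domain is down to {4}, so P = 4. Eliminate 4 elsewhere: R, T.
S has just one choice, so S = 1. Strike 1 from R.
R must be 2 (only option left). Strike 2 from T.
T's domain is down to {6}, so T = 6. Strike 6 from Q.
Q's domain is down to {5}, so Q = 5. Eliminate 5 elsewhere: O.
O's domain is down to {3}, so O = 3.

O=3, P=4, Q=5, R=2, S=1, T=6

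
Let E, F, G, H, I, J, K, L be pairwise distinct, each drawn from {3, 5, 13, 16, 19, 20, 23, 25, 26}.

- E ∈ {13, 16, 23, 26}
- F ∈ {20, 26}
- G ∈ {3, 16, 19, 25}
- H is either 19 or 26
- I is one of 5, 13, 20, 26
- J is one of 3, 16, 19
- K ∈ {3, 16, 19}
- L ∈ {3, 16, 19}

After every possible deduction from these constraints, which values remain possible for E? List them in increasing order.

J, K, L share exactly the 3 values {3, 16, 19}; by pigeonhole those values go to them, so strike 3, 16, 19 from E, G, H.
G has just one choice, so G = 25.
That leaves H = 26. Remove 26 from E, F, I.
F must be 20 (only option left). Remove 20 from I.
No further eliminations apply; E can still be any of 13, 23.

13, 23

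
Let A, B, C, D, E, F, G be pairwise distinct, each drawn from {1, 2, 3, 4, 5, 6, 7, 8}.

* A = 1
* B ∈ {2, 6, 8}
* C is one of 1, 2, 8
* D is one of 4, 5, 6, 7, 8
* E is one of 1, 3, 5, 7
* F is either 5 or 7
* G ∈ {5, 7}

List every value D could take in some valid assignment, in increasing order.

4, 6, 8

A has just one choice, so A = 1. So C, E can't be 1.
The 2 variables F and G are confined to {5, 7}, which locks those values in; drop them from D, E.
E must be 3 (only option left).
No further eliminations apply; D can still be any of 4, 6, 8.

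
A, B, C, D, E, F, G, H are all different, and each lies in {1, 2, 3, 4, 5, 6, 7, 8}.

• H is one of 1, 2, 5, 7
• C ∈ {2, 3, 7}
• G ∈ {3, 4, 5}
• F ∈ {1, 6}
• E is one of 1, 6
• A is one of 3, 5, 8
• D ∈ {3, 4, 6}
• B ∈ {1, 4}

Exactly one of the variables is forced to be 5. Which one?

G

Among the 8 variables, 8 fits only A (and all 8 values in {1, 2, 3, 4, 5, 6, 7, 8} must be used), so A = 8.
E and F share exactly the 2 values {1, 6}; by pigeonhole those values go to them, so strike 1, 6 from B, D, H.
B must be 4 (only option left). Remove 4 from D, G.
That leaves D = 3. So C, G can't be 3.
So 5 goes to G.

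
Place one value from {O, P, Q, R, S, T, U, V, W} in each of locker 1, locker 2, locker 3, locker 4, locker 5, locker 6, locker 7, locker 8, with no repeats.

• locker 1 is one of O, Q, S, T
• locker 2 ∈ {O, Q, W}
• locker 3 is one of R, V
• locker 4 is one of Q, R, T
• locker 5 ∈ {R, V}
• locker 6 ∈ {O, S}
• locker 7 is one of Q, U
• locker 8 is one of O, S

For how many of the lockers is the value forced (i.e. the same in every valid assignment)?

2

Among the 8 variables, U fits only locker 7 (and all 8 values in {O, Q, R, S, T, U, V, W} must be used), so locker 7 = U.
Among the 7 still-open variables, W fits only locker 2 (and all 7 values in {O, Q, R, S, T, V, W} must be used), so locker 2 = W.
locker 3 and locker 5 between them cover only {R, V} — a naked pair. Remove those values from locker 4.
The 2 variables locker 6 and locker 8 are confined to {O, S}, which locks those values in; drop them from locker 1.
Determined: locker 2=W, locker 7=U. The other lockers each still have more than one consistent value. That makes 2.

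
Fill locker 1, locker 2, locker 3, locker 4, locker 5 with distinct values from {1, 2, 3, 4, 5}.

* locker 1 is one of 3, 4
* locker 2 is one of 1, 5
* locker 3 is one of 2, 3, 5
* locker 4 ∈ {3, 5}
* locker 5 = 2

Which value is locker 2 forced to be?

locker 5's domain is down to {2}, so locker 5 = 2. Remove 2 from locker 3.
The 4 still-open variables draw from only 4 values {1, 3, 4, 5}, so each is used; only locker 2 can be 1, hence locker 2 = 1.

1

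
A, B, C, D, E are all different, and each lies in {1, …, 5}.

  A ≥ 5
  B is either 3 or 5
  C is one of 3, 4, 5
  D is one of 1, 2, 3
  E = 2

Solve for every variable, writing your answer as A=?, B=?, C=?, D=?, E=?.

A=5, B=3, C=4, D=1, E=2

A's domain is down to {5}, so A = 5. Strike 5 from B, C.
B's domain is down to {3}, so B = 3. Remove 3 from C, D.
C must be 4 (only option left).
E must be 2 (only option left). So D can't be 2.
That leaves D = 1.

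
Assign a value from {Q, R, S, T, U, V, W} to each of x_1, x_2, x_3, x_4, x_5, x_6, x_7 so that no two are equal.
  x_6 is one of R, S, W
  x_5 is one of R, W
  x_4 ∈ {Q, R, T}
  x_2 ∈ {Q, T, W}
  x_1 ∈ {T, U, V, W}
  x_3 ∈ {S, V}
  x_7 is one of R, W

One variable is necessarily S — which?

The 7 variables draw from only 7 values {Q, R, S, T, U, V, W}, so each is used; only x_1 can be U, hence x_1 = U.
The 6 still-open variables together cover exactly {Q, R, S, T, V, W} — 6 values for 6 variables — and V appears only in x_3's list, so x_3 = V.
Among the 5 still-open variables, S fits only x_6 (and all 5 values in {Q, R, S, T, W} must be used), so x_6 = S.

x_6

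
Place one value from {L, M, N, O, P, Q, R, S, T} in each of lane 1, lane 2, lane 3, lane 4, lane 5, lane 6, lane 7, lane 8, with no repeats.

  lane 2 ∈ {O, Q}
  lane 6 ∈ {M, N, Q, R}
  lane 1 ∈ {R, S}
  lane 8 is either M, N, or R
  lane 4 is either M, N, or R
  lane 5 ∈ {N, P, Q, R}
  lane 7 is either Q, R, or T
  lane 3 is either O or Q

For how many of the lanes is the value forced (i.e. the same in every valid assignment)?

3

Among the 8 variables, P fits only lane 5 (and all 8 values in {M, N, O, P, Q, R, S, T} must be used), so lane 5 = P.
The 7 still-open variables draw from only 7 values {M, N, O, Q, R, S, T}, so each is used; only lane 1 can be S, hence lane 1 = S.
The 6 still-open variables draw from only 6 values {M, N, O, Q, R, T}, so each is used; only lane 7 can be T, hence lane 7 = T.
lane 2 and lane 3 share exactly the 2 values {O, Q}; by pigeonhole those values go to them, so strike O, Q from lane 6.
Determined: lane 1=S, lane 5=P, lane 7=T. The other lanes each still have more than one consistent value. That makes 3.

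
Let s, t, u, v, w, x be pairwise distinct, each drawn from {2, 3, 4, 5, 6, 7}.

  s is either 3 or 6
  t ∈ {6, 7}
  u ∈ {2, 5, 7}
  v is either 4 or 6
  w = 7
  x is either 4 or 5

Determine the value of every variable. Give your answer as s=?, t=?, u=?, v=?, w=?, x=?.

s=3, t=6, u=2, v=4, w=7, x=5

w has just one choice, so w = 7. Strike 7 from t, u.
That leaves t = 6. Remove 6 from s, v.
v's domain is down to {4}, so v = 4. Remove 4 from x.
x has just one choice, so x = 5. Eliminate 5 elsewhere: u.
s must be 3 (only option left).
u's domain is down to {2}, so u = 2.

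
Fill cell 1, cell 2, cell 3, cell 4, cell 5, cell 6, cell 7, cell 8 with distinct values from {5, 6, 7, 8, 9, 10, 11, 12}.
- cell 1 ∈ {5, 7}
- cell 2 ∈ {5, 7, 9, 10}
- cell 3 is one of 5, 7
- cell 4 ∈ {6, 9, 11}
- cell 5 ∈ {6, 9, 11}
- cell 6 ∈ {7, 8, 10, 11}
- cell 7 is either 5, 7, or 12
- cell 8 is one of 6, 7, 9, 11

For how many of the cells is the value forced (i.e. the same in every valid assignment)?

The 8 variables together cover exactly {5, 6, 7, 8, 9, 10, 11, 12} — 8 values for 8 variables — and 8 appears only in cell 6's list, so cell 6 = 8.
The 7 still-open variables draw from only 7 values {5, 6, 7, 9, 10, 11, 12}, so each is used; only cell 2 can be 10, hence cell 2 = 10.
The 6 still-open variables together cover exactly {5, 6, 7, 9, 11, 12} — 6 values for 6 variables — and 12 appears only in cell 7's list, so cell 7 = 12.
cell 1 and cell 3 between them cover only {5, 7} — a naked pair. Remove those values from cell 8.
Determined: cell 2=10, cell 6=8, cell 7=12. The other cells each still have more than one consistent value. That makes 3.

3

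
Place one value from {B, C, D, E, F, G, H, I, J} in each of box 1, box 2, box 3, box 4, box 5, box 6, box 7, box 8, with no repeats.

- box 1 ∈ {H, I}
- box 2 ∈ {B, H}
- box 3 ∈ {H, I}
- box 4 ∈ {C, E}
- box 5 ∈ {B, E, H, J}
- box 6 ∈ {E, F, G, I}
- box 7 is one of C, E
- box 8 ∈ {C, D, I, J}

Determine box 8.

D

box 1 and box 3 share exactly the 2 values {H, I}; by pigeonhole those values go to them, so strike H, I from box 2, box 5, box 6, box 8.
box 2 must be B (only option left). Strike B from box 5.
box 4 and box 7 between them cover only {C, E} — a naked pair. Remove those values from box 5, box 6, box 8.
box 5 has just one choice, so box 5 = J. So box 8 can't be J.
So box 8 = D.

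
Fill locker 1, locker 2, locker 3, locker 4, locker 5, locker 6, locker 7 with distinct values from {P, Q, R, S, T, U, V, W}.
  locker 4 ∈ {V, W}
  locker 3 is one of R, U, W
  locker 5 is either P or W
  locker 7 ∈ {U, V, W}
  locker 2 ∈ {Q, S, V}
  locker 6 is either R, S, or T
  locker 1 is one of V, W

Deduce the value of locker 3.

R

locker 1 and locker 4 between them cover only {V, W} — a naked pair. Remove those values from locker 2, locker 3, locker 5, locker 7.
locker 5 must be P (only option left).
locker 7 has just one choice, so locker 7 = U. Strike U from locker 3.
So locker 3 = R.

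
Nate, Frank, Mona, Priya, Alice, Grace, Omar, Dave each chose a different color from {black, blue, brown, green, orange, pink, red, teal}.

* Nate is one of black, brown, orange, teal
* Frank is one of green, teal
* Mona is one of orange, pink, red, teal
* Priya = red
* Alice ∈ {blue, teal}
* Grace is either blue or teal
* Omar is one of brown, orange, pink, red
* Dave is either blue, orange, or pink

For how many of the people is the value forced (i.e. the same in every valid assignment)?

Priya's domain is down to {red}, so Priya = red. Remove red from Mona, Omar.
The 7 still-open variables draw from only 7 values {black, blue, brown, green, orange, pink, teal}, so each is used; only Nate can be black, hence Nate = black.
The 6 still-open variables together cover exactly {blue, brown, green, orange, pink, teal} — 6 values for 6 variables — and brown appears only in Omar's list, so Omar = brown.
Among the 5 still-open variables, green fits only Frank (and all 5 values in {blue, green, orange, pink, teal} must be used), so Frank = green.
Alice and Grace share exactly the 2 values {blue, teal}; by pigeonhole those values go to them, so strike blue, teal from Mona, Dave.
Determined: Nate=black, Frank=green, Priya=red, Omar=brown. The other people each still have more than one consistent value. That makes 4.

4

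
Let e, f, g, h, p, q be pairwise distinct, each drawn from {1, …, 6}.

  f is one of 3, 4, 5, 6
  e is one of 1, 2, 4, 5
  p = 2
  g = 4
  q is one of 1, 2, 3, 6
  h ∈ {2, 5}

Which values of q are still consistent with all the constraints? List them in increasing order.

g must be 4 (only option left). Eliminate 4 elsewhere: e, f.
p's domain is down to {2}, so p = 2. Remove 2 from e, h, q.
h's domain is down to {5}, so h = 5. Strike 5 from e, f.
e must be 1 (only option left). Strike 1 from q.
No further eliminations apply; q can still be any of 3, 6.

3, 6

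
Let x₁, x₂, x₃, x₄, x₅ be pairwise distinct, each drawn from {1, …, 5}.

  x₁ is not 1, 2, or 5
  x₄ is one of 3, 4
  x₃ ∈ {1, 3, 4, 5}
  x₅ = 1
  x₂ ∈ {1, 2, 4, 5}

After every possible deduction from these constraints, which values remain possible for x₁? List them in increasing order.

3, 4

x₅ must be 1 (only option left). Strike 1 from x₂, x₃.
Among the 4 still-open variables, 2 fits only x₂ (and all 4 values in {2, 3, 4, 5} must be used), so x₂ = 2.
The 3 still-open variables draw from only 3 values {3, 4, 5}, so each is used; only x₃ can be 5, hence x₃ = 5.
No further eliminations apply; x₁ can still be any of 3, 4.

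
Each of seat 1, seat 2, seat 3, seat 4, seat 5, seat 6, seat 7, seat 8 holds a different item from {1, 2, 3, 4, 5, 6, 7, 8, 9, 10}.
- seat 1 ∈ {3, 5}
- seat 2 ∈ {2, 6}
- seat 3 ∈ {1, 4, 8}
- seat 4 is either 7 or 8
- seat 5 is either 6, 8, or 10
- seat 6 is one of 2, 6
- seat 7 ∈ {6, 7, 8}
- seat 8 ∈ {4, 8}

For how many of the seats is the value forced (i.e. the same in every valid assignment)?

3

The 2 variables seat 2 and seat 6 are confined to {2, 6}, which locks those values in; drop them from seat 5, seat 7.
The 2 variables seat 4 and seat 7 are confined to {7, 8}, which locks those values in; drop them from seat 3, seat 5, seat 8.
seat 5's domain is down to {10}, so seat 5 = 10.
seat 8 has just one choice, so seat 8 = 4. Strike 4 from seat 3.
seat 3 has just one choice, so seat 3 = 1.
Determined: seat 3=1, seat 5=10, seat 8=4. The other seats each still have more than one consistent value. That makes 3.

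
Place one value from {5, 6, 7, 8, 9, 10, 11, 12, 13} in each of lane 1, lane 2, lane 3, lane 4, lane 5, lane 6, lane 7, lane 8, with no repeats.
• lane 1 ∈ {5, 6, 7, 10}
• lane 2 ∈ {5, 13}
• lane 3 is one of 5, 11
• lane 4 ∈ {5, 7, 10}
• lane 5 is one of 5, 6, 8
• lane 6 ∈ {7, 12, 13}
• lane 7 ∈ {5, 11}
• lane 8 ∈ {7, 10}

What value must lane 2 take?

13

Among the 8 variables, 8 fits only lane 5 (and all 8 values in {5, 6, 7, 8, 10, 11, 12, 13} must be used), so lane 5 = 8.
The 7 still-open variables together cover exactly {5, 6, 7, 10, 11, 12, 13} — 7 values for 7 variables — and 6 appears only in lane 1's list, so lane 1 = 6.
Among the 6 still-open variables, 12 fits only lane 6 (and all 6 values in {5, 7, 10, 11, 12, 13} must be used), so lane 6 = 12.
The 5 still-open variables together cover exactly {5, 7, 10, 11, 13} — 5 values for 5 variables — and 13 appears only in lane 2's list, so lane 2 = 13.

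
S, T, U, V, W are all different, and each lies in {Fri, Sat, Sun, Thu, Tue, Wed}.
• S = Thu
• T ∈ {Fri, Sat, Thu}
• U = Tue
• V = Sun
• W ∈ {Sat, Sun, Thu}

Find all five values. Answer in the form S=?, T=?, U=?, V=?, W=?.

S's domain is down to {Thu}, so S = Thu. So T, W can't be Thu.
That leaves U = Tue.
V must be Sun (only option left). Strike Sun from W.
W's domain is down to {Sat}, so W = Sat. Remove Sat from T.
T's domain is down to {Fri}, so T = Fri.

S=Thu, T=Fri, U=Tue, V=Sun, W=Sat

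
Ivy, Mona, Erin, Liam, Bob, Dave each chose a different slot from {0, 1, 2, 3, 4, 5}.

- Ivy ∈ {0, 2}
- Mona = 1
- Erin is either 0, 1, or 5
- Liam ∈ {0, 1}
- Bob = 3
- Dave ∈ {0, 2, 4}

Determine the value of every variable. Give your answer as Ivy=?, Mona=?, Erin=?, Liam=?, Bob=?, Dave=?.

Ivy=2, Mona=1, Erin=5, Liam=0, Bob=3, Dave=4

Mona has just one choice, so Mona = 1. Strike 1 from Erin, Liam.
Liam must be 0 (only option left). So Ivy, Erin, Dave can't be 0.
Bob's domain is down to {3}, so Bob = 3.
That leaves Ivy = 2. Eliminate 2 elsewhere: Dave.
That leaves Erin = 5.
Dave must be 4 (only option left).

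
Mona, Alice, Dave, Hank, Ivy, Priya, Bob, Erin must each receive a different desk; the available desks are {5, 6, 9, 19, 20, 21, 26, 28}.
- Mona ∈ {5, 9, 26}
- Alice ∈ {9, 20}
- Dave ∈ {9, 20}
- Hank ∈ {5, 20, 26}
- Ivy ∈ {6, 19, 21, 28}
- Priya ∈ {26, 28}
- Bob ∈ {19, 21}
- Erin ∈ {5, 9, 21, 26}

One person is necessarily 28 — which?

Priya

The 8 variables draw from only 8 values {5, 6, 9, 19, 20, 21, 26, 28}, so each is used; only Ivy can be 6, hence Ivy = 6.
Among the 7 still-open variables, 19 fits only Bob (and all 7 values in {5, 9, 19, 20, 21, 26, 28} must be used), so Bob = 19.
The 6 still-open variables together cover exactly {5, 9, 20, 21, 26, 28} — 6 values for 6 variables — and 21 appears only in Erin's list, so Erin = 21.
The 5 still-open variables together cover exactly {5, 9, 20, 26, 28} — 5 values for 5 variables — and 28 appears only in Priya's list, so Priya = 28.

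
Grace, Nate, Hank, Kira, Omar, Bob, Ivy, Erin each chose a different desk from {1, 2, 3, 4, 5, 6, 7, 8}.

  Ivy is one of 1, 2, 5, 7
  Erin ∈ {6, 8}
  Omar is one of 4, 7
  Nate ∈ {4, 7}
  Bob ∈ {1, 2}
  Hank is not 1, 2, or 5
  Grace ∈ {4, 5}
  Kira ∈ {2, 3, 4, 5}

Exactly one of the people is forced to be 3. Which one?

Nate and Omar between them cover only {4, 7} — a naked pair. Remove those values from Grace, Hank, Kira, Ivy.
Grace must be 5 (only option left). Strike 5 from Kira, Ivy.
Bob and Ivy between them cover only {1, 2} — a naked pair. Remove those values from Kira.
So 3 goes to Kira.

Kira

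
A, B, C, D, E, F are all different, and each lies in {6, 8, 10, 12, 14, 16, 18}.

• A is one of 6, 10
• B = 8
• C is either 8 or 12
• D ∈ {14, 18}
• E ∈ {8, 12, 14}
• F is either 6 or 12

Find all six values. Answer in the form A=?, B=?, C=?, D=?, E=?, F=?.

A=10, B=8, C=12, D=18, E=14, F=6

B's domain is down to {8}, so B = 8. So C, E can't be 8.
C has just one choice, so C = 12. So E, F can't be 12.
E's domain is down to {14}, so E = 14. Strike 14 from D.
F's domain is down to {6}, so F = 6. Eliminate 6 elsewhere: A.
A must be 10 (only option left).
D has just one choice, so D = 18.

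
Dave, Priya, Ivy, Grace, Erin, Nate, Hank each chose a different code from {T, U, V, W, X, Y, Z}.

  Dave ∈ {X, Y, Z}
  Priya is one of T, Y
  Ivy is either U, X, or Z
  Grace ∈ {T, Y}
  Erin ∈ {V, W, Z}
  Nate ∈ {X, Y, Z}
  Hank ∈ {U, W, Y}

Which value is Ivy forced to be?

U

The 7 variables draw from only 7 values {T, U, V, W, X, Y, Z}, so each is used; only Erin can be V, hence Erin = V.
Among the 6 still-open variables, W fits only Hank (and all 6 values in {T, U, W, X, Y, Z} must be used), so Hank = W.
Among the 5 still-open variables, U fits only Ivy (and all 5 values in {T, U, X, Y, Z} must be used), so Ivy = U.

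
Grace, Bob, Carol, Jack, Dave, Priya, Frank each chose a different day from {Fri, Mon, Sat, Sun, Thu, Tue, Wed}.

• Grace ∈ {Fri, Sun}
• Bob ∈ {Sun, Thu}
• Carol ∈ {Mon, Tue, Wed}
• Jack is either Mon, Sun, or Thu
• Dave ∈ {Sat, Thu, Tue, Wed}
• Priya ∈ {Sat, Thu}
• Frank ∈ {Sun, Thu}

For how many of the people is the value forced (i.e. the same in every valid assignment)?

The 7 variables draw from only 7 values {Fri, Mon, Sat, Sun, Thu, Tue, Wed}, so each is used; only Grace can be Fri, hence Grace = Fri.
Bob and Frank share exactly the 2 values {Sun, Thu}; by pigeonhole those values go to them, so strike Sun, Thu from Jack, Dave, Priya.
Jack's domain is down to {Mon}, so Jack = Mon. Remove Mon from Carol.
Priya's domain is down to {Sat}, so Priya = Sat. Strike Sat from Dave.
Determined: Grace=Fri, Jack=Mon, Priya=Sat. The other people each still have more than one consistent value. That makes 3.

3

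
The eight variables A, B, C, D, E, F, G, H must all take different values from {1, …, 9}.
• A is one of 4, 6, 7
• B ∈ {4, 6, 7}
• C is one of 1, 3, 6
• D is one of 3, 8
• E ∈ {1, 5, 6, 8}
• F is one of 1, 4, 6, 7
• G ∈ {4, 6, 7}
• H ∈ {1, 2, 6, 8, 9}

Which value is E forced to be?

A, B, G between them cover only {4, 6, 7} — a naked triple. Remove those values from C, E, F, H.
F must be 1 (only option left). Eliminate 1 elsewhere: C, E, H.
C has just one choice, so C = 3. Eliminate 3 elsewhere: D.
D must be 8 (only option left). Eliminate 8 elsewhere: E, H.
So E = 5.

5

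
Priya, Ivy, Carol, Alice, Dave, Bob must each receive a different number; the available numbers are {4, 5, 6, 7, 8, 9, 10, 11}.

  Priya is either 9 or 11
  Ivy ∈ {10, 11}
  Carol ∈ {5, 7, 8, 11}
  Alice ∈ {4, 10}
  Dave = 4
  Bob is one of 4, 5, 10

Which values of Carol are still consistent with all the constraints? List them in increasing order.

Dave's domain is down to {4}, so Dave = 4. Remove 4 from Alice, Bob.
Alice must be 10 (only option left). So Ivy, Bob can't be 10.
Bob's domain is down to {5}, so Bob = 5. So Carol can't be 5.
Ivy must be 11 (only option left). Eliminate 11 elsewhere: Priya, Carol.
That leaves Priya = 9.
No further eliminations apply; Carol can still be any of 7, 8.

7, 8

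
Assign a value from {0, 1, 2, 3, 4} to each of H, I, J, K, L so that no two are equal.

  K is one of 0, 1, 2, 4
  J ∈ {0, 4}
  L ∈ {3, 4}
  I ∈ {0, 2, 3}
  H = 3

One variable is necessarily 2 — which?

H's domain is down to {3}, so H = 3. Eliminate 3 elsewhere: I, L.
That leaves L = 4. Strike 4 from J, K.
J must be 0 (only option left). Remove 0 from I, K.
So 2 goes to I.

I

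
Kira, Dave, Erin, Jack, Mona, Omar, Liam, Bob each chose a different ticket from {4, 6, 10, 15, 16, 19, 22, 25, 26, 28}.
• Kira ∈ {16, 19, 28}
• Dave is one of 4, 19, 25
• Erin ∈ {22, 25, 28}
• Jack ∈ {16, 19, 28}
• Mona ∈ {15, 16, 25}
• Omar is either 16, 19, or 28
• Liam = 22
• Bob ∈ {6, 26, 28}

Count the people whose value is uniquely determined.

Liam's domain is down to {22}, so Liam = 22. Strike 22 from Erin.
Kira, Jack, Omar between them cover only {16, 19, 28} — a naked triple. Remove those values from Dave, Erin, Mona, Bob.
Erin has just one choice, so Erin = 25. So Dave, Mona can't be 25.
Mona has just one choice, so Mona = 15.
Dave has just one choice, so Dave = 4.
Determined: Dave=4, Erin=25, Mona=15, Liam=22. The other people each still have more than one consistent value. That makes 4.

4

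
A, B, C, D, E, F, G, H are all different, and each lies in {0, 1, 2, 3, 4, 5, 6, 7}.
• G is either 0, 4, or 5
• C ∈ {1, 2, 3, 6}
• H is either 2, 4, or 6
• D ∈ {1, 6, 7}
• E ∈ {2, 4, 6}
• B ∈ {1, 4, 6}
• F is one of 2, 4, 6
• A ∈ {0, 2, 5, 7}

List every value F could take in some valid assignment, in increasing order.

2, 4, 6

Among the 8 variables, 3 fits only C (and all 8 values in {0, 1, 2, 3, 4, 5, 6, 7} must be used), so C = 3.
E, F, H between them cover only {2, 4, 6} — a naked triple. Remove those values from A, B, D, G.
B must be 1 (only option left). Remove 1 from D.
That leaves D = 7. So A can't be 7.
No further eliminations apply; F can still be any of 2, 4, 6.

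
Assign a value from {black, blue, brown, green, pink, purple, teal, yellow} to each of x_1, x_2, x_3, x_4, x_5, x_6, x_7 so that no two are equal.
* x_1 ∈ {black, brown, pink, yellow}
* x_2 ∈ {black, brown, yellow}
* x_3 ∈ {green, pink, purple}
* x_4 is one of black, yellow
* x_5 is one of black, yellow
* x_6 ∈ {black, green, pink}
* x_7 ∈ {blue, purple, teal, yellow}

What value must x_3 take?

x_4 and x_5 share exactly the 2 values {black, yellow}; by pigeonhole those values go to them, so strike black, yellow from x_1, x_2, x_6, x_7.
That leaves x_2 = brown. Strike brown from x_1.
x_1 has just one choice, so x_1 = pink. Strike pink from x_3, x_6.
x_6 must be green (only option left). Eliminate green elsewhere: x_3.
So x_3 = purple.

purple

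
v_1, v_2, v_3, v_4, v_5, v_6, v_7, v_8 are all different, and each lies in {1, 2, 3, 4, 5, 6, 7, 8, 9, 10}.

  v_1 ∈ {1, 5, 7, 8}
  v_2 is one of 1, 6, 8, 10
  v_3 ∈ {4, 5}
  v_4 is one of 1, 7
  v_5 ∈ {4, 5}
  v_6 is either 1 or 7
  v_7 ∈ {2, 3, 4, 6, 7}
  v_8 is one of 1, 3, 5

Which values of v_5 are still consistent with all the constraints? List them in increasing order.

4, 5

v_3 and v_5 share exactly the 2 values {4, 5}; by pigeonhole those values go to them, so strike 4, 5 from v_1, v_7, v_8.
v_4 and v_6 between them cover only {1, 7} — a naked pair. Remove those values from v_1, v_2, v_7, v_8.
v_1 has just one choice, so v_1 = 8. Strike 8 from v_2.
v_8 has just one choice, so v_8 = 3. Eliminate 3 elsewhere: v_7.
No further eliminations apply; v_5 can still be any of 4, 5.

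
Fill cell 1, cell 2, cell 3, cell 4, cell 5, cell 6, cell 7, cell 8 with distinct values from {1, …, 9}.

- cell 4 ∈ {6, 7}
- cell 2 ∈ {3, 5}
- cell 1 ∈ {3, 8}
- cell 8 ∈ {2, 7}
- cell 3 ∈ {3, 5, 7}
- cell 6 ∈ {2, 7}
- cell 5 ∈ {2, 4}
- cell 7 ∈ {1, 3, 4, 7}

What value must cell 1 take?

8

Among the 8 variables, 1 fits only cell 7 (and all 8 values in {1, 2, 3, 4, 5, 6, 7, 8} must be used), so cell 7 = 1.
The 7 still-open variables draw from only 7 values {2, 3, 4, 5, 6, 7, 8}, so each is used; only cell 5 can be 4, hence cell 5 = 4.
The 6 still-open variables draw from only 6 values {2, 3, 5, 6, 7, 8}, so each is used; only cell 4 can be 6, hence cell 4 = 6.
The 5 still-open variables draw from only 5 values {2, 3, 5, 7, 8}, so each is used; only cell 1 can be 8, hence cell 1 = 8.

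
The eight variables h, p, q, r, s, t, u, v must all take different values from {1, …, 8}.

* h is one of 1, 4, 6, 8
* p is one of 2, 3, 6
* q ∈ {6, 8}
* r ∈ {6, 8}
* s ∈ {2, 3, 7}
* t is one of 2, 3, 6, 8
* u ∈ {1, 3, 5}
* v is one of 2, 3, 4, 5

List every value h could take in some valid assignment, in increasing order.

The 8 variables together cover exactly {1, 2, 3, 4, 5, 6, 7, 8} — 8 values for 8 variables — and 7 appears only in s's list, so s = 7.
q and r between them cover only {6, 8} — a naked pair. Remove those values from h, p, t.
The 2 variables p and t are confined to {2, 3}, which locks those values in; drop them from u, v.
No further eliminations apply; h can still be any of 1, 4.

1, 4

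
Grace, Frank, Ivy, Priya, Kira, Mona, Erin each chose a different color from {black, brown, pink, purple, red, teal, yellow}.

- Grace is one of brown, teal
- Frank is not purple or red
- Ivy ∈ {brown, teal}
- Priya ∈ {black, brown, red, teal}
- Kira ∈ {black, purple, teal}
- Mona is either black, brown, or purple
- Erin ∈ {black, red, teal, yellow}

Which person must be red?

Priya

The 7 variables together cover exactly {black, brown, pink, purple, red, teal, yellow} — 7 values for 7 variables — and pink appears only in Frank's list, so Frank = pink.
Among the 6 still-open variables, yellow fits only Erin (and all 6 values in {black, brown, purple, red, teal, yellow} must be used), so Erin = yellow.
The 5 still-open variables together cover exactly {black, brown, purple, red, teal} — 5 values for 5 variables — and red appears only in Priya's list, so Priya = red.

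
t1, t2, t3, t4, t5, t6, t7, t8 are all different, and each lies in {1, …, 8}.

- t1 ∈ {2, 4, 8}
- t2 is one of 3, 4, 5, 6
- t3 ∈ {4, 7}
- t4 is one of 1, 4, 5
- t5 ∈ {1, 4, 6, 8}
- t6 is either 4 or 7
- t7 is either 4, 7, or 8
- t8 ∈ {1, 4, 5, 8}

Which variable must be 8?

t7

Among the 8 variables, 2 fits only t1 (and all 8 values in {1, 2, 3, 4, 5, 6, 7, 8} must be used), so t1 = 2.
The 7 still-open variables together cover exactly {1, 3, 4, 5, 6, 7, 8} — 7 values for 7 variables — and 3 appears only in t2's list, so t2 = 3.
Among the 6 still-open variables, 6 fits only t5 (and all 6 values in {1, 4, 5, 6, 7, 8} must be used), so t5 = 6.
t3 and t6 between them cover only {4, 7} — a naked pair. Remove those values from t4, t7, t8.
So 8 goes to t7.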